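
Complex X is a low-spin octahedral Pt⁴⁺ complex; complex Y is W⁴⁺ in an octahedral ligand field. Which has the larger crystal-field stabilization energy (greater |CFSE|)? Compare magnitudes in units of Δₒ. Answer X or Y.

X: Pt is in group 10, so Pt⁴⁺ is d⁶ (10 − 4 = 6); t₂g⁶ eg⁰, CFSE = -2.4Δₒ.
Y: W is in group 6, so W⁴⁺ is d² (6 − 4 = 2); t₂g² eg⁰, CFSE = -0.8Δₒ.
So X has the larger |CFSE|.

X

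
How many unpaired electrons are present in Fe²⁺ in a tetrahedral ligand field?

Fe sits in group 8; removing 2 electrons leaves Fe²⁺ with 8 − 2 = 6 d electrons.
With tetrahedral geometry the complex is necessarily high-spin.
Configuration: e^3 t2^3, giving 4 unpaired electrons.

4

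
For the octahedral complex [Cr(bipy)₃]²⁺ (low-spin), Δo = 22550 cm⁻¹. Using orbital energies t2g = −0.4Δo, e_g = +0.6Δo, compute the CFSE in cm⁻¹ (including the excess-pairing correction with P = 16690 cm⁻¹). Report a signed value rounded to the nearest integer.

-19390

bipy is neutral, so the +2 overall charge sits on Cr: oxidation state +2.
Cr is in group 6, so Cr²⁺ is d⁴ (6 − 2 = 4).
The d⁴ electrons fill as t2g^4 e_g^0.
The orbital stabilization is -1.6Δo = -1.6 × 22550 = -36080 cm⁻¹.
High-spin d⁴ would be t2g^3 e_g^1 with 0 pairs; low-spin has 1, so 1 excess pair costs +1P = +16690 cm⁻¹.
Overall CFSE = -36080 + 16690 = -19390 cm⁻¹.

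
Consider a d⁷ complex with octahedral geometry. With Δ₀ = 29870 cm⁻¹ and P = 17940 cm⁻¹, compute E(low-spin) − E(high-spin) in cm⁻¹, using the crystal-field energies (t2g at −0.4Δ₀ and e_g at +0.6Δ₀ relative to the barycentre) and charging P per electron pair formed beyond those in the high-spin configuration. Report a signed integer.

-11930

In the high-spin limit (t2g^5 e_g^2) the orbital term is -0.8Δ₀ = -23896 cm⁻¹, with no excess pairing.
For low-spin the configuration is t2g^6 e_g^1: orbital energy -1.8 × 29870 = -53766 cm⁻¹, and 1 additional pair relative to high-spin adds 17940 cm⁻¹, giving -35826 cm⁻¹.
Thus E(LS) − E(HS) = -11930 cm⁻¹.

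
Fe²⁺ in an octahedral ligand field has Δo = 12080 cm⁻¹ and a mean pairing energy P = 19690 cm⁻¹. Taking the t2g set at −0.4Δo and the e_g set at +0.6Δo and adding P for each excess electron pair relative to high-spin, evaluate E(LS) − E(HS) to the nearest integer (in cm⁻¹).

15220

Fe²⁺: group 8, so d-count = 8 − 2 = 6.
High-spin: t2g^4 e_g^2, CFSE = -0.4Δo = -4832 cm⁻¹.
Low-spin t2g^6 e_g^0 gives -2.4Δo = -28992 cm⁻¹, but forming 2 extra pairs costs 2P = 39380 cm⁻¹, so E(LS) = -28992 + 39380 = 10388 cm⁻¹.
The difference is 10388 − (-4832) = 15220 cm⁻¹, so high-spin lies lower.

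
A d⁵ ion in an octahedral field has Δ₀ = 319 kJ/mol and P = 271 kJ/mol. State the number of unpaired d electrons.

1

Since Δ₀ = 319 kJ/mol > P = 271 kJ/mol, the complex adopts the low-spin configuration.
That gives t₂g⁵ eg⁰.
Unpaired electrons: 1.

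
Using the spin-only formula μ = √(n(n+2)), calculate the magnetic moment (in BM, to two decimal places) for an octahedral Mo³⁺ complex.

Mo is in group 6, so Mo³⁺ is d³ (6 − 3 = 3).
For octahedral d³ the high- and low-spin configurations coincide.
Configuration: t2g^3 e_g^0 → 3 unpaired electrons.
μ(spin-only) = √[3(3+2)] = √15 ≈ 3.87 BM.

3.87 BM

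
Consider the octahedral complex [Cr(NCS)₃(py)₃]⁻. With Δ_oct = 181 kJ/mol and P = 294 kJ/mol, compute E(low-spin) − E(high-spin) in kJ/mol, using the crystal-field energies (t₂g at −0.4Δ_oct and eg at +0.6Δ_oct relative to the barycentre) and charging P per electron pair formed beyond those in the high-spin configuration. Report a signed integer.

Ligand charges: 3×(-1) from NCS⁻ and 3×(+0) from py sum to -3; with overall charge -1, Cr is +2.
Cr is in group 6, so Cr²⁺ is d⁴ (6 − 2 = 4).
High-spin d⁴ fills as t₂g³ eg¹ with CFSE 3(−0.4) + 1(+0.6) = -0.6Δ_oct = -109 kJ/mol.
For low-spin the configuration is t₂g⁴ eg⁰: orbital energy -1.6 × 181 = -290 kJ/mol, and 1 additional pair relative to high-spin adds 294 kJ/mol, giving 4 kJ/mol.
Thus E(LS) − E(HS) = 113 kJ/mol.

113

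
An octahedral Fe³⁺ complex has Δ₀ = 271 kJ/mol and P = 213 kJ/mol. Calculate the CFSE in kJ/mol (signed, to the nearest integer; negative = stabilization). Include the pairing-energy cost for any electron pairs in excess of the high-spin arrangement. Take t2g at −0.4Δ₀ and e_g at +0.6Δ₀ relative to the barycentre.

Fe sits in group 8; removing 3 electrons leaves Fe³⁺ with 8 − 3 = 5 d electrons.
With Δ₀ > P the complex is low-spin.
That gives t2g^5 e_g^0.
Orbital CFSE = -2.0Δ₀ = -2.0 × 271 = -542 kJ/mol.
Excess pairs vs high-spin: 2 − 0 = 2; pairing cost = +426 kJ/mol.
Net CFSE = -542 + 426 = -116 kJ/mol.

-116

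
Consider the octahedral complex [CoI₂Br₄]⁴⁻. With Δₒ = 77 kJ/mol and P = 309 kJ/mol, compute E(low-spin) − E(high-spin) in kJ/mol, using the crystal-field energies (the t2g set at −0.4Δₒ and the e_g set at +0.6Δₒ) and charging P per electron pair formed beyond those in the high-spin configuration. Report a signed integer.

Ligand charges: 2×(-1) from I⁻ and 4×(-1) from Br⁻ sum to -6; with overall charge -4, Co is +2.
Group 9 minus oxidation state +2 gives a d⁷ configuration for Co²⁺.
High-spin: t2g^5 e_g^2, CFSE = -0.8Δₒ = -62 kJ/mol.
Low-spin: t2g^6 e_g^1, orbital CFSE = -1.8Δₒ = -139 kJ/mol; plus 1 excess pair × P = +309 kJ/mol; total 170 kJ/mol.
E(LS) − E(HS) = 170 − (-62) = 232 kJ/mol.

232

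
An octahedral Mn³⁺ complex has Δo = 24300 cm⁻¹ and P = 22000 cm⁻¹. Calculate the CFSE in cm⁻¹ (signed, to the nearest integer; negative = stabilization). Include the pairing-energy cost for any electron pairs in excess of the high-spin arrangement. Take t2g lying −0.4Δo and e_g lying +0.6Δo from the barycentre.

Mn sits in group 7; removing 3 electrons leaves Mn³⁺ with 7 − 3 = 4 d electrons.
Here Δo > P (24300 > 22000), so the low-spin state is favoured.
Filling d⁴ accordingly: t2g^4 e_g^0.
Orbital CFSE = -1.6Δo = -1.6 × 24300 = -38880 cm⁻¹.
Excess pairs vs high-spin: 1 − 0 = 1; pairing cost = +22000 cm⁻¹.
Net CFSE = -38880 + 22000 = -16880 cm⁻¹.

-16880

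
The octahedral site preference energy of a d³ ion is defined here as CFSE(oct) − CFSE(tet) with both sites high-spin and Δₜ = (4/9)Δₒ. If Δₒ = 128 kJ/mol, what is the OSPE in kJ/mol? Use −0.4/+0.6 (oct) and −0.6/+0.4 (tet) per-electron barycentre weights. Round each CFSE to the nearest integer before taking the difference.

-108

In an octahedral site d³ (HS) is t2g^3 e_g^0, giving CFSE(oct) = -1.2Δₒ = -154 kJ/mol.
Tetrahedral e^2 t2^1 gives -0.8Δₜ = -0.8 × (4/9) × 128 = -46 kJ/mol.
OSPE = CFSE(oct) − CFSE(tet) = -154 − (-46) = -108 kJ/mol.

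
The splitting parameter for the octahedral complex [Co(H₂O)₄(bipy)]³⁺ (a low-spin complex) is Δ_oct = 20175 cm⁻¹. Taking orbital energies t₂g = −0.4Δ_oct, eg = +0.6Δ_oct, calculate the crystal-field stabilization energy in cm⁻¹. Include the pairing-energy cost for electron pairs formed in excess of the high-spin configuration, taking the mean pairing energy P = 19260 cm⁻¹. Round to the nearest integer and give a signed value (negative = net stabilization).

-9900

Ligand charges: 4×(+0) from H₂O and 1×(+0) from bipy sum to +0; with overall charge +3, Co is +3.
Group 9 minus oxidation state +3 gives a d⁶ configuration for Co³⁺.
Electron filling gives t₂g⁶ eg⁰.
Orbital CFSE = 6(-0.4) + 0(0.6) = -2.4Δ_oct = -2.4 × 20175 = -48420 cm⁻¹.
High-spin d⁶ would be t₂g⁴ eg² with 1 pair; low-spin has 3, so 2 excess pairs cost +2P = +38520 cm⁻¹.
Combining: -48420 + 38520 = -9900 cm⁻¹.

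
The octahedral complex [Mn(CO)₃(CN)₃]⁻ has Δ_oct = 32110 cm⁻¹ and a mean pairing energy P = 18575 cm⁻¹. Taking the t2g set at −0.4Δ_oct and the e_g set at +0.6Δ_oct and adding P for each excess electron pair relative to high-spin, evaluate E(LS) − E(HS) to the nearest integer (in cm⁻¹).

Ligand charges: 3×(+0) from CO and 3×(-1) from CN⁻ sum to -3; with overall charge -1, Mn is +2.
Mn is in group 7, so Mn²⁺ is d⁵ (7 − 2 = 5).
High-spin d⁵ fills as t2g^3 e_g^2 with CFSE 3(−0.4) + 2(+0.6) = 0.0Δ_oct = 0 cm⁻¹.
For low-spin the configuration is t2g^5 e_g^0: orbital energy -2.0 × 32110 = -64220 cm⁻¹, and 2 additional pairs relative to high-spin add 37150 cm⁻¹, giving -27070 cm⁻¹.
The difference is -27070 − (0) = -27070 cm⁻¹, so low-spin lies lower.

-27070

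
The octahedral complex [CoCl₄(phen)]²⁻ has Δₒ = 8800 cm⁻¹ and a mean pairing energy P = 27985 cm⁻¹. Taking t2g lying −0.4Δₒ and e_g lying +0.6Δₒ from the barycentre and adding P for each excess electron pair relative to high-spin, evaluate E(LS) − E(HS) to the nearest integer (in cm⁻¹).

19185

Ligand charges: 4×(-1) from Cl⁻ and 1×(+0) from phen sum to -4; with overall charge -2, Co is +2.
Co sits in group 9; removing 2 electrons leaves Co²⁺ with 9 − 2 = 7 d electrons.
High-spin d⁷ fills as t2g^5 e_g^2 with CFSE 5(−0.4) + 2(+0.6) = -0.8Δₒ = -7040 cm⁻¹.
Low-spin: t2g^6 e_g^1, orbital CFSE = -1.8Δₒ = -15840 cm⁻¹; plus 1 excess pair × P = +27985 cm⁻¹; total 12145 cm⁻¹.
Thus E(LS) − E(HS) = 19185 cm⁻¹.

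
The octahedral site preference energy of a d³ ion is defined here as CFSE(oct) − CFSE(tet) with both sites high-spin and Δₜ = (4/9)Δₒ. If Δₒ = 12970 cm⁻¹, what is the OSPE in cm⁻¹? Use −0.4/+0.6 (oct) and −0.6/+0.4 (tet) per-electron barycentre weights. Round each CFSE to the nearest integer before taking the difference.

-10952

Octahedral high-spin t₂g³ eg⁰: CFSE = -1.2 × 12970 = -15564 cm⁻¹.
Tetrahedral e² t₂¹ gives -0.8Δₜ = -0.8 × (4/9) × 12970 = -4612 cm⁻¹.
Subtracting, OSPE = -15564 − (-4612) = -10952 cm⁻¹.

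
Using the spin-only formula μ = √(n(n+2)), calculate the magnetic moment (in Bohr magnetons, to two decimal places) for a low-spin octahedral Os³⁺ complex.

Os³⁺: group 8, so d-count = 8 − 3 = 5.
Configuration: t2g^5 e_g^0 → 1 unpaired electron.
μ(spin-only) = √[1(1+2)] = √3 ≈ 1.73 Bohr magnetons.

1.73 Bohr magnetons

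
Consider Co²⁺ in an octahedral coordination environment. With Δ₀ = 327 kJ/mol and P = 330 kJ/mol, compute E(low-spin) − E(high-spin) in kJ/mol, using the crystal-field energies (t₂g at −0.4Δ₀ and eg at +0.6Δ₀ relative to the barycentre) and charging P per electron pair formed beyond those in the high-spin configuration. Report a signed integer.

Co²⁺: group 9, so d-count = 9 − 2 = 7.
High-spin d⁷ fills as t₂g⁵ eg² with CFSE 5(−0.4) + 2(+0.6) = -0.8Δ₀ = -262 kJ/mol.
Low-spin t₂g⁶ eg¹ gives -1.8Δ₀ = -589 kJ/mol, but forming 1 extra pair costs 1P = 330 kJ/mol, so E(LS) = -589 + 330 = -259 kJ/mol.
E(LS) − E(HS) = -259 − (-262) = 3 kJ/mol.

3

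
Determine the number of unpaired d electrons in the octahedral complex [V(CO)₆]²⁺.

3

CO is neutral, so the +2 overall charge sits on V: oxidation state +2.
V is in group 5, so V²⁺ is d³ (5 − 2 = 3).
Configuration: t₂g³ eg⁰, giving 3 unpaired electrons.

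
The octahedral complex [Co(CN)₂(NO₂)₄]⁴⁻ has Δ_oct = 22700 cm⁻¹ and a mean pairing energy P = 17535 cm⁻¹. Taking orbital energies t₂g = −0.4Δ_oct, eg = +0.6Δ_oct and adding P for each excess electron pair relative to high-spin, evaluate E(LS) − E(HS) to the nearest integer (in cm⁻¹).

Ligand charges: 2×(-1) from CN⁻ and 4×(-1) from NO₂⁻ sum to -6; with overall charge -4, Co is +2.
Group 9 minus oxidation state +2 gives a d⁷ configuration for Co²⁺.
In the high-spin limit (t₂g⁵ eg²) the orbital term is -0.8Δ_oct = -18160 cm⁻¹, with no excess pairing.
For low-spin the configuration is t₂g⁶ eg¹: orbital energy -1.8 × 22700 = -40860 cm⁻¹, and 1 additional pair relative to high-spin adds 17535 cm⁻¹, giving -23325 cm⁻¹.
E(LS) − E(HS) = -23325 − (-18160) = -5165 cm⁻¹.

-5165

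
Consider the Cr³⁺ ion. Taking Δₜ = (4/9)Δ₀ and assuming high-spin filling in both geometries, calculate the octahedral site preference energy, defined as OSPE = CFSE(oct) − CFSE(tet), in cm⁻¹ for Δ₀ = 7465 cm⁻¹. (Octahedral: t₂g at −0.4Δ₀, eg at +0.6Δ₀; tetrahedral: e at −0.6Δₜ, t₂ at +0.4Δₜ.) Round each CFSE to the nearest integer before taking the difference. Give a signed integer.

Cr³⁺: group 6, so d-count = 6 − 3 = 3.
In an octahedral site d³ (HS) is t₂g³ eg⁰, giving CFSE(oct) = -1.2Δ₀ = -8958 cm⁻¹.
Tetrahedral: e² t₂¹, CFSE = 2(−0.6) + 1(+0.4) = -0.8Δₜ = -0.8 × (4/9) × 7465 = -2654 cm⁻¹.
OSPE = CFSE(oct) − CFSE(tet) = -8958 − (-2654) = -6304 cm⁻¹.

-6304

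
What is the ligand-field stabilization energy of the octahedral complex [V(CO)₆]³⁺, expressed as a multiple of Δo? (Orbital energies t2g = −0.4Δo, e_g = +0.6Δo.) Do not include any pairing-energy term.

-0.8 Δo

CO is neutral, so the +3 overall charge sits on V: oxidation state +3.
Group 5 minus oxidation state +3 gives a d² configuration for V³⁺.
For octahedral d² the high- and low-spin configurations coincide.
Configuration: t2g^2 e_g^0.
CFSE = 2(-0.4Δo) + 0(0.6Δo) = -0.8Δo + 0.0Δo = -0.8Δo.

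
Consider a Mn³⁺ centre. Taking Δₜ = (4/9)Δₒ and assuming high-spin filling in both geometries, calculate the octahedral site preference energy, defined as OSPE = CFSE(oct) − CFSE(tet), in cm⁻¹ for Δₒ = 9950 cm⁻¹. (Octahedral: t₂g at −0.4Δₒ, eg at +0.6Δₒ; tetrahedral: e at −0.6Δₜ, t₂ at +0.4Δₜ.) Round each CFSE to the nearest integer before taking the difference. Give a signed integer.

Mn sits in group 7; removing 3 electrons leaves Mn³⁺ with 7 − 3 = 4 d electrons.
Octahedral (high-spin): t₂g³ eg¹, CFSE = 3(−0.4) + 1(+0.6) = -0.6Δₒ = -0.6 × 9950 = -5970 cm⁻¹.
In a tetrahedral site the filling is e² t₂²: CFSE(tet) = -0.4Δₜ = -0.4 × (4/9)(9950) = -1769 cm⁻¹.
OSPE = -5970 − (-1769) = -4201 cm⁻¹.

-4201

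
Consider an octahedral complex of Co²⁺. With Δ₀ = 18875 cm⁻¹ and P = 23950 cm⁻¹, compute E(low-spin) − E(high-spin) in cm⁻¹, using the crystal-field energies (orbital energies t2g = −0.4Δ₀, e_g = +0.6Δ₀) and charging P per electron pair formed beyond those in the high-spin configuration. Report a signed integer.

Group 9 minus oxidation state +2 gives a d⁷ configuration for Co²⁺.
High-spin d⁷ fills as t2g^5 e_g^2 with CFSE 5(−0.4) + 2(+0.6) = -0.8Δ₀ = -15100 cm⁻¹.
For low-spin the configuration is t2g^6 e_g^1: orbital energy -1.8 × 18875 = -33975 cm⁻¹, and 1 additional pair relative to high-spin adds 23950 cm⁻¹, giving -10025 cm⁻¹.
The difference is -10025 − (-15100) = 5075 cm⁻¹, so high-spin lies lower.

5075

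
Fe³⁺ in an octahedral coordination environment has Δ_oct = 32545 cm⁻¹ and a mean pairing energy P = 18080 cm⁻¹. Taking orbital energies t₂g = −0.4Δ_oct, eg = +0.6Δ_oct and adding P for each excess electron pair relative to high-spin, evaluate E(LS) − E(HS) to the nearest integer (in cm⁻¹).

Fe³⁺: group 8, so d-count = 8 − 3 = 5.
High-spin: t₂g³ eg², CFSE = 0.0Δ_oct = 0 cm⁻¹.
Low-spin: t₂g⁵ eg⁰, orbital CFSE = -2.0Δ_oct = -65090 cm⁻¹; plus 2 excess pairs × P = +36160 cm⁻¹; total -28930 cm⁻¹.
Thus E(LS) − E(HS) = -28930 cm⁻¹.

-28930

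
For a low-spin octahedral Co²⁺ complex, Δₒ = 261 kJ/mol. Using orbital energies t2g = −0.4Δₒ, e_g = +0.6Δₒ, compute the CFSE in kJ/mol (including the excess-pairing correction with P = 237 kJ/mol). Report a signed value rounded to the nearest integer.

-233

Co²⁺: group 9, so d-count = 9 − 2 = 7.
Configuration: t2g^6 e_g^1.
Orbital CFSE = 6(-0.4) + 1(0.6) = -1.8Δₒ = -1.8 × 261 = -470 kJ/mol.
Relative to high-spin t2g^5 e_g^2 (2 paired), the low-spin configuration has 1 additional pair, contributing +1 × 237 = +237 kJ/mol.
Overall CFSE = -470 + 237 = -233 kJ/mol.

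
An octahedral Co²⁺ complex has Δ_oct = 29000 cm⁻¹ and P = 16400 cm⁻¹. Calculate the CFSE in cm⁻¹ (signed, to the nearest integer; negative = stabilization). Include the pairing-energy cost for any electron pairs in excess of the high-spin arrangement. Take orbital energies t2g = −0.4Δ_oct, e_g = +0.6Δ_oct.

Group 9 minus oxidation state +2 gives a d⁷ configuration for Co²⁺.
Δ_oct > P, so pairing is preferred: the ground state is low-spin.
Filling d⁷ accordingly: t2g^6 e_g^1.
Orbital CFSE = -1.8Δ_oct = -1.8 × 29000 = -52200 cm⁻¹.
Excess pairs vs high-spin: 3 − 2 = 1; pairing cost = +16400 cm⁻¹.
Net CFSE = -52200 + 16400 = -35800 cm⁻¹.

-35800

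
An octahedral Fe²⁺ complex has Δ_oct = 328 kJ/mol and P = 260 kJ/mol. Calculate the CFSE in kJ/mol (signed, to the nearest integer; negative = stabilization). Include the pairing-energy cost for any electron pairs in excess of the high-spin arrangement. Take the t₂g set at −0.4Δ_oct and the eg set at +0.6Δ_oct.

Fe sits in group 8; removing 2 electrons leaves Fe²⁺ with 8 − 2 = 6 d electrons.
With Δ_oct > P the complex is low-spin.
Configuration: t₂g⁶ eg⁰.
Orbital CFSE = -2.4Δ_oct = -2.4 × 328 = -787 kJ/mol.
Excess pairs vs high-spin: 3 − 1 = 2; pairing cost = +520 kJ/mol.
Net CFSE = -787 + 520 = -267 kJ/mol.

-267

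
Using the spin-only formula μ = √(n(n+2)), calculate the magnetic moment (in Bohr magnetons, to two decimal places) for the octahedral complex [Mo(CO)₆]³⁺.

3.87 Bohr magnetons

CO is neutral, so the +3 overall charge sits on Mo: oxidation state +3.
Group 6 minus oxidation state +3 gives a d³ configuration for Mo³⁺.
Configuration: t₂g³ eg⁰ → 3 unpaired electrons.
μ(spin-only) = √[3(3+2)] = √15 ≈ 3.87 Bohr magnetons.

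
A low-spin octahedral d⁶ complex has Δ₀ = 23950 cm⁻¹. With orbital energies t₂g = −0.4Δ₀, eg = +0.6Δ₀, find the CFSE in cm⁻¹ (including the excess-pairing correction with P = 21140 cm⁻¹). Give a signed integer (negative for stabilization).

-15200

The d⁶ electrons fill as t₂g⁶ eg⁰.
The orbital stabilization is -2.4Δ₀ = -2.4 × 23950 = -57480 cm⁻¹.
High-spin d⁶ would be t₂g⁴ eg² with 1 pair; low-spin has 3, so 2 excess pairs cost +2P = +42280 cm⁻¹.
Combining: -57480 + 42280 = -15200 cm⁻¹.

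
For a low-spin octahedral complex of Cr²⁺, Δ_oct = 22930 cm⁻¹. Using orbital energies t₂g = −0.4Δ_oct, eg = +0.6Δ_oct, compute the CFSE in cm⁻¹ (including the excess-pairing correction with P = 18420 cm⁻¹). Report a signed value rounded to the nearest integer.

Group 6 minus oxidation state +2 gives a d⁴ configuration for Cr²⁺.
Electron filling gives t₂g⁴ eg⁰.
CFSE(orbital) = 4×(-0.4Δ_oct) + 0×(0.6Δ_oct) = -1.6Δ_oct; with Δ_oct = 22930 cm⁻¹ that is -36688 cm⁻¹.
Pairing penalty: 1 pair vs 0 in the high-spin reference → 1 extra × P = 18420 cm⁻¹.
Net CFSE = -36688 + 18420 = -18268 cm⁻¹.

-18268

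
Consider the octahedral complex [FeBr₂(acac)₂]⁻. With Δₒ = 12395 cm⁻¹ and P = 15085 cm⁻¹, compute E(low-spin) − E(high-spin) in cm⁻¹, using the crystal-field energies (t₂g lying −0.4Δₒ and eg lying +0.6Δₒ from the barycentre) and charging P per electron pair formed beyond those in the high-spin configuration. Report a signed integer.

5380

Ligand charges: 2×(-1) from Br⁻ and 2×(-1) from acac⁻ sum to -4; with overall charge -1, Fe is +3.
Group 8 minus oxidation state +3 gives a d⁵ configuration for Fe³⁺.
High-spin d⁵ fills as t₂g³ eg² with CFSE 3(−0.4) + 2(+0.6) = 0.0Δₒ = 0 cm⁻¹.
For low-spin the configuration is t₂g⁵ eg⁰: orbital energy -2.0 × 12395 = -24790 cm⁻¹, and 2 additional pairs relative to high-spin add 30170 cm⁻¹, giving 5380 cm⁻¹.
The difference is 5380 − (0) = 5380 cm⁻¹, so high-spin lies lower.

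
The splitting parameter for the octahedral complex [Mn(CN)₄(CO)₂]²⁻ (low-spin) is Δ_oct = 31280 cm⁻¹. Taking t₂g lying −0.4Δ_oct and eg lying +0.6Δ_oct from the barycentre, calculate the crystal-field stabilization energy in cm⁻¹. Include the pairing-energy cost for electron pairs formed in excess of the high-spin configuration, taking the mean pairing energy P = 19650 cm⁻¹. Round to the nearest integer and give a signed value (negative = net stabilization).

-23260

Ligand charges: 4×(-1) from CN⁻ and 2×(+0) from CO sum to -4; with overall charge -2, Mn is +2.
Mn sits in group 7; removing 2 electrons leaves Mn²⁺ with 7 − 2 = 5 d electrons.
Configuration: t₂g⁵ eg⁰.
The orbital stabilization is -2.0Δ_oct = -2.0 × 31280 = -62560 cm⁻¹.
Relative to high-spin t₂g³ eg² (0 paired), the low-spin configuration has 2 additional pairs, contributing +2 × 19650 = +39300 cm⁻¹.
Combining: -62560 + 39300 = -23260 cm⁻¹.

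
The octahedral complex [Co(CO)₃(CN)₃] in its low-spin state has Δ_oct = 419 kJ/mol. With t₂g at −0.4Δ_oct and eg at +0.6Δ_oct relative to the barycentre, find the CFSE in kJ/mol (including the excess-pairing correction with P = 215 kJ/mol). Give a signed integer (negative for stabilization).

-576

Ligand charges: 3×(+0) from CO and 3×(-1) from CN⁻ sum to -3; with overall charge +0, Co is +3.
Co is in group 9, so Co³⁺ is d⁶ (9 − 3 = 6).
Configuration: t₂g⁶ eg⁰.
CFSE(orbital) = 6×(-0.4Δ_oct) + 0×(0.6Δ_oct) = -2.4Δ_oct; with Δ_oct = 419 kJ/mol that is -1006 kJ/mol.
Relative to high-spin t₂g⁴ eg² (1 paired), the low-spin configuration has 2 additional pairs, contributing +2 × 215 = +430 kJ/mol.
Combining: -1006 + 430 = -576 kJ/mol.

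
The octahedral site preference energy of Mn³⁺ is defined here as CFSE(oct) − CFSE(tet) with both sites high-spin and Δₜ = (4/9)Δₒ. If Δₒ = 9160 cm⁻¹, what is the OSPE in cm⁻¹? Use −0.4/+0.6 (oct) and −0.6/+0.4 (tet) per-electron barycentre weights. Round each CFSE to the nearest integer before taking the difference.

Mn³⁺: group 7, so d-count = 7 − 3 = 4.
In an octahedral site d⁴ (HS) is t₂g³ eg¹, giving CFSE(oct) = -0.6Δₒ = -5496 cm⁻¹.
Tetrahedral: e² t₂², CFSE = 2(−0.6) + 2(+0.4) = -0.4Δₜ = -0.4 × (4/9) × 9160 = -1628 cm⁻¹.
OSPE = -5496 − (-1628) = -3868 cm⁻¹.

-3868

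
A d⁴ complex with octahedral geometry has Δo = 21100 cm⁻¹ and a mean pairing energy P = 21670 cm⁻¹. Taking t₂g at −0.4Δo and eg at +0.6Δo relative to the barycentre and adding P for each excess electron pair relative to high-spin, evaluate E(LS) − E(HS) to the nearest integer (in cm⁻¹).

High-spin: t₂g³ eg¹, CFSE = -0.6Δo = -12660 cm⁻¹.
Low-spin t₂g⁴ eg⁰ gives -1.6Δo = -33760 cm⁻¹, but forming 1 extra pair costs 1P = 21670 cm⁻¹, so E(LS) = -33760 + 21670 = -12090 cm⁻¹.
E(LS) − E(HS) = -12090 − (-12660) = 570 cm⁻¹.

570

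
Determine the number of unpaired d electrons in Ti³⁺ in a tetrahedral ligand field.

Ti sits in group 4; removing 3 electrons leaves Ti³⁺ with 4 − 3 = 1 d electrons.
Tetrahedral fields are weak (Δₜ ≈ 4/9 Δₒ), so electrons fill high-spin.
Configuration: e¹ t₂⁰, giving 1 unpaired electron.

1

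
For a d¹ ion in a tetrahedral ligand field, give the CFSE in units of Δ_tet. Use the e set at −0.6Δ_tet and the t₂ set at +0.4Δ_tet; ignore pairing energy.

-0.6 Δ_tet

Tetrahedral fields are weak (Δₜ ≈ 4/9 Δₒ), so electrons fill high-spin.
Configuration: e¹ t₂⁰.
CFSE = 1(-0.6Δ_tet) + 0(0.4Δ_tet) = -0.6Δ_tet + 0.0Δ_tet = -0.6Δ_tet.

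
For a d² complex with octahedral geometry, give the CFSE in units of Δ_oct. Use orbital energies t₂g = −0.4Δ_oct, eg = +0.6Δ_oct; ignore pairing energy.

-0.8 Δ_oct

For octahedral d² the high- and low-spin configurations coincide.
Configuration: t₂g² eg⁰.
CFSE = 2(-0.4Δ_oct) + 0(0.6Δ_oct) = -0.8Δ_oct + 0.0Δ_oct = -0.8Δ_oct.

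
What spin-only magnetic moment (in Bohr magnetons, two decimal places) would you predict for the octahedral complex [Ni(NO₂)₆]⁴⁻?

Each NO₂⁻ contributes -1; 6 × (-1) = -6. With overall charge -4, Ni is in the +2 oxidation state.
Ni sits in group 10; removing 2 electrons leaves Ni²⁺ with 10 − 2 = 8 d electrons.
Configuration: t2g^6 e_g^2 → 2 unpaired electrons.
μ(spin-only) = √[2(2+2)] = √8 ≈ 2.83 Bohr magnetons.

2.83 Bohr magnetons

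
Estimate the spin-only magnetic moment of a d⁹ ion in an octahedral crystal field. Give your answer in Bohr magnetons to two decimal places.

1.73 Bohr magnetons

Configuration: t₂g⁶ eg³ → 1 unpaired electron.
μ(spin-only) = √[1(1+2)] = √3 ≈ 1.73 Bohr magnetons.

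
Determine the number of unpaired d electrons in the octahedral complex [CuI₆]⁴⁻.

Each I⁻ contributes -1; 6 × (-1) = -6. With overall charge -4, Cu is in the +2 oxidation state.
Cu sits in group 11; removing 2 electrons leaves Cu²⁺ with 11 − 2 = 9 d electrons.
Configuration: t₂g⁶ eg³, giving 1 unpaired electron.

1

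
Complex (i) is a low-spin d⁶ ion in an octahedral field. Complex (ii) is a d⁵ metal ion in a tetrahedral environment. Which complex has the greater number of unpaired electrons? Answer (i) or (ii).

(i): t₂g⁶ eg⁰ → 0 unpaired.
(ii): Tetrahedral fields are weak (Δₜ ≈ 4/9 Δₒ), so electrons fill high-spin; e² t₂³ → 5 unpaired.
So (ii) has more unpaired electrons.

(ii)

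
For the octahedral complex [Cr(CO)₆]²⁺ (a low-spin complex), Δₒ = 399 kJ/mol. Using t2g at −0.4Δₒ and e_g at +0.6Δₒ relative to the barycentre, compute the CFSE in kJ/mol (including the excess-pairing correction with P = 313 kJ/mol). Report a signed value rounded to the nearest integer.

CO is neutral, so the +2 overall charge sits on Cr: oxidation state +2.
Cr²⁺: group 6, so d-count = 6 − 2 = 4.
Configuration: t2g^4 e_g^0.
Orbital CFSE = 4(-0.4) + 0(0.6) = -1.6Δₒ = -1.6 × 399 = -638 kJ/mol.
Relative to high-spin t2g^3 e_g^1 (0 paired), the low-spin configuration has 1 additional pair, contributing +1 × 313 = +313 kJ/mol.
Combining: -638 + 313 = -325 kJ/mol.

-325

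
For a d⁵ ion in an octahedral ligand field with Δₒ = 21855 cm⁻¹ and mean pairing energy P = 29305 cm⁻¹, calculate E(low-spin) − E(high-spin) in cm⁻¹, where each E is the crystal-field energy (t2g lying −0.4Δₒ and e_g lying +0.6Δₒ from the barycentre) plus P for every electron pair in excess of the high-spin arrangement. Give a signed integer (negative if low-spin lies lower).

14900

High-spin: t2g^3 e_g^2, CFSE = 0.0Δₒ = 0 cm⁻¹.
For low-spin the configuration is t2g^5 e_g^0: orbital energy -2.0 × 21855 = -43710 cm⁻¹, and 2 additional pairs relative to high-spin add 58610 cm⁻¹, giving 14900 cm⁻¹.
E(LS) − E(HS) = 14900 − (0) = 14900 cm⁻¹.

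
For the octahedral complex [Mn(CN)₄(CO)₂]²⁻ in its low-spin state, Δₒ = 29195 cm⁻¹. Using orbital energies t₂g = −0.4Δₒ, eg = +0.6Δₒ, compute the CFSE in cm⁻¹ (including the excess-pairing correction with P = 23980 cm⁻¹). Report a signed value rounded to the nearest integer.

Ligand charges: 4×(-1) from CN⁻ and 2×(+0) from CO sum to -4; with overall charge -2, Mn is +2.
Mn²⁺: group 7, so d-count = 7 − 2 = 5.
Electron filling gives t₂g⁵ eg⁰.
Orbital CFSE = 5(-0.4) + 0(0.6) = -2.0Δₒ = -2.0 × 29195 = -58390 cm⁻¹.
High-spin d⁵ would be t₂g³ eg² with 0 pairs; low-spin has 2, so 2 excess pairs cost +2P = +47960 cm⁻¹.
Combining: -58390 + 47960 = -10430 cm⁻¹.

-10430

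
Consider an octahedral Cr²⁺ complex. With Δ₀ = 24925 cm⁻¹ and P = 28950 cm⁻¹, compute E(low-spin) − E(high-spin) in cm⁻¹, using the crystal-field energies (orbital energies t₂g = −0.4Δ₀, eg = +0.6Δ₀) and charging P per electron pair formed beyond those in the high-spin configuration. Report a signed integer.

4025

Cr is in group 6, so Cr²⁺ is d⁴ (6 − 2 = 4).
High-spin d⁴ fills as t₂g³ eg¹ with CFSE 3(−0.4) + 1(+0.6) = -0.6Δ₀ = -14955 cm⁻¹.
Low-spin: t₂g⁴ eg⁰, orbital CFSE = -1.6Δ₀ = -39880 cm⁻¹; plus 1 excess pair × P = +28950 cm⁻¹; total -10930 cm⁻¹.
Thus E(LS) − E(HS) = 4025 cm⁻¹.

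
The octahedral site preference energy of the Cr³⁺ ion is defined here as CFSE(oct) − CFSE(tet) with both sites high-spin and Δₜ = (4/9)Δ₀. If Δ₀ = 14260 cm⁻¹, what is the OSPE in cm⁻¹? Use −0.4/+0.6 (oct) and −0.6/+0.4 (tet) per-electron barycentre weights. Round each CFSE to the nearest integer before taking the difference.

Group 6 minus oxidation state +3 gives a d³ configuration for Cr³⁺.
In an octahedral site d³ (HS) is t₂g³ eg⁰, giving CFSE(oct) = -1.2Δ₀ = -17112 cm⁻¹.
Tetrahedral: e² t₂¹, CFSE = 2(−0.6) + 1(+0.4) = -0.8Δₜ = -0.8 × (4/9) × 14260 = -5070 cm⁻¹.
OSPE = CFSE(oct) − CFSE(tet) = -17112 − (-5070) = -12042 cm⁻¹.

-12042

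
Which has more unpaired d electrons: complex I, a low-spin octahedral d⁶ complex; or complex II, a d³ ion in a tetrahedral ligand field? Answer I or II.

II

I: t₂g⁶ eg⁰ → 0 unpaired.
II: Tetrahedral splitting is small, so the complex is high-spin; e^2 t2^1 → 3 unpaired.
So II has more unpaired electrons.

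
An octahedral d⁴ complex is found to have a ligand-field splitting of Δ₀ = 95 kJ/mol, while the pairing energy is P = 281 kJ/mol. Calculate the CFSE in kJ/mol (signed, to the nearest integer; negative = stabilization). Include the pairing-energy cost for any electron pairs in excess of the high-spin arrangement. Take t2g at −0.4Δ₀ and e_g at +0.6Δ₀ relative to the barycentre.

With Δ₀ < P the complex is high-spin.
Filling d⁴ accordingly: t2g^3 e_g^1.
Orbital CFSE = -0.6Δ₀ = -0.6 × 95 = -57 kJ/mol.
High-spin has no excess pairs, so no pairing correction applies.

-57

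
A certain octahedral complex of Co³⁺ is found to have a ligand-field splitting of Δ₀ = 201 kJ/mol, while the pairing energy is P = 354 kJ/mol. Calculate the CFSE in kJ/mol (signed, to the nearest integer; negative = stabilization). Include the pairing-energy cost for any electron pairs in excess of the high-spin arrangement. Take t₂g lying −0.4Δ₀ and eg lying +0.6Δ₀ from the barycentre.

Group 9 minus oxidation state +3 gives a d⁶ configuration for Co³⁺.
With Δ₀ < P the complex is high-spin.
Filling d⁶ accordingly: t₂g⁴ eg².
Orbital CFSE = -0.4Δ₀ = -0.4 × 201 = -80 kJ/mol.
High-spin has no excess pairs, so no pairing correction applies.

-80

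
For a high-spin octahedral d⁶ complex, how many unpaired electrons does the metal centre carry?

4

Configuration: t2g^4 e_g^2, giving 4 unpaired electrons.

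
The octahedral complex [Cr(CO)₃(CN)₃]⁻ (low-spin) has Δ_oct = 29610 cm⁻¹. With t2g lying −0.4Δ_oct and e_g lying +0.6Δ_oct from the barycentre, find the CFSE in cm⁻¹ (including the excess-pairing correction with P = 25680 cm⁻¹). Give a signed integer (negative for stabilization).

Ligand charges: 3×(+0) from CO and 3×(-1) from CN⁻ sum to -3; with overall charge -1, Cr is +2.
Cr sits in group 6; removing 2 electrons leaves Cr²⁺ with 6 − 2 = 4 d electrons.
The d⁴ electrons fill as t2g^4 e_g^0.
The orbital stabilization is -1.6Δ_oct = -1.6 × 29610 = -47376 cm⁻¹.
Pairing penalty: 1 pair vs 0 in the high-spin reference → 1 extra × P = 25680 cm⁻¹.
Net CFSE = -47376 + 25680 = -21696 cm⁻¹.

-21696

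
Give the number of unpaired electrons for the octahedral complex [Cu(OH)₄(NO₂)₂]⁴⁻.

1

Ligand charges: 4×(-1) from OH⁻ and 2×(-1) from NO₂⁻ sum to -6; with overall charge -4, Cu is +2.
Cu is in group 11, so Cu²⁺ is d⁹ (11 − 2 = 9).
Configuration: t2g^6 e_g^3, giving 1 unpaired electron.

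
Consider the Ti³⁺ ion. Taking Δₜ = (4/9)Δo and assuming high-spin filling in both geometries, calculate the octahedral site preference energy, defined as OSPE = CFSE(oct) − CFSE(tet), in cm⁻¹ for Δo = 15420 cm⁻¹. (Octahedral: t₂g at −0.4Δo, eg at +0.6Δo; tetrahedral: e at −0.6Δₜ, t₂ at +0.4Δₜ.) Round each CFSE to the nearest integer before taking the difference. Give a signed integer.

Ti is in group 4, so Ti³⁺ is d¹ (4 − 3 = 1).
In an octahedral site d¹ (HS) is t2g^1 e_g^0, giving CFSE(oct) = -0.4Δo = -6168 cm⁻¹.
In a tetrahedral site the filling is e^1 t2^0: CFSE(tet) = -0.6Δₜ = -0.6 × (4/9)(15420) = -4112 cm⁻¹.
OSPE = -6168 − (-4112) = -2056 cm⁻¹.

-2056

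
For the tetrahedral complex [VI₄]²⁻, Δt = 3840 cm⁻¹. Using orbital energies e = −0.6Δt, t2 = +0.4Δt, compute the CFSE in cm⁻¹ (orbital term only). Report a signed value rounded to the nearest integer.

Each I⁻ contributes -1; 4 × (-1) = -4. With overall charge -2, V is in the +2 oxidation state.
V sits in group 5; removing 2 electrons leaves V²⁺ with 5 − 2 = 3 d electrons.
Tetrahedral splitting is small, so the complex is high-spin.
The d³ electrons fill as e^2 t2^1.
The orbital stabilization is -0.8Δt = -0.8 × 3840 = -3072 cm⁻¹.

-3072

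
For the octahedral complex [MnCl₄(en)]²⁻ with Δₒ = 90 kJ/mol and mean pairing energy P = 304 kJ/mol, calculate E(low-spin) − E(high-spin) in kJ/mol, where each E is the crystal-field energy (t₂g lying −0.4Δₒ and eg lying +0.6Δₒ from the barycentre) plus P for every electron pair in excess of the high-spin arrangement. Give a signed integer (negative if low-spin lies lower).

Ligand charges: 4×(-1) from Cl⁻ and 1×(+0) from en sum to -4; with overall charge -2, Mn is +2.
Mn²⁺: group 7, so d-count = 7 − 2 = 5.
High-spin: t₂g³ eg², CFSE = 0.0Δₒ = 0 kJ/mol.
Low-spin: t₂g⁵ eg⁰, orbital CFSE = -2.0Δₒ = -180 kJ/mol; plus 2 excess pairs × P = +608 kJ/mol; total 428 kJ/mol.
Thus E(LS) − E(HS) = 428 kJ/mol.

428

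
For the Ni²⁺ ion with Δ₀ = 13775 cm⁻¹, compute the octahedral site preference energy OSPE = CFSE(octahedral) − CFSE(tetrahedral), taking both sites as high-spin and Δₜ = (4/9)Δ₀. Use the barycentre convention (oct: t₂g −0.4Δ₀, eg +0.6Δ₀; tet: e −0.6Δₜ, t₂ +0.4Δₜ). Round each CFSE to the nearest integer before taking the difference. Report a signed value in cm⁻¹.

-11632

Ni sits in group 10; removing 2 electrons leaves Ni²⁺ with 10 − 2 = 8 d electrons.
In an octahedral site d⁸ (HS) is t2g^6 e_g^2, giving CFSE(oct) = -1.2Δ₀ = -16530 cm⁻¹.
In a tetrahedral site the filling is e^4 t2^4: CFSE(tet) = -0.8Δₜ = -0.8 × (4/9)(13775) = -4898 cm⁻¹.
Subtracting, OSPE = -16530 − (-4898) = -11632 cm⁻¹.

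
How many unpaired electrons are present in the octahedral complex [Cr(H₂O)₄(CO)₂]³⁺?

Ligand charges: 4×(+0) from H₂O and 2×(+0) from CO sum to +0; with overall charge +3, Cr is +3.
Cr³⁺: group 6, so d-count = 6 − 3 = 3.
Configuration: t₂g³ eg⁰, giving 3 unpaired electrons.

3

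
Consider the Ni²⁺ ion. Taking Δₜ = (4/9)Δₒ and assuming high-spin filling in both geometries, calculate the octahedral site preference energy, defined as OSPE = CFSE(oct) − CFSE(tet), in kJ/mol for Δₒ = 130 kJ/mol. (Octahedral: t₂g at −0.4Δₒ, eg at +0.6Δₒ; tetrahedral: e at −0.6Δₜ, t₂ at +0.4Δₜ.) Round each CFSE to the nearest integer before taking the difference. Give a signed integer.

Ni is in group 10, so Ni²⁺ is d⁸ (10 − 2 = 8).
In an octahedral site d⁸ (HS) is t2g^6 e_g^2, giving CFSE(oct) = -1.2Δₒ = -156 kJ/mol.
Tetrahedral e^4 t2^4 gives -0.8Δₜ = -0.8 × (4/9) × 130 = -46 kJ/mol.
OSPE = -156 − (-46) = -110 kJ/mol.

-110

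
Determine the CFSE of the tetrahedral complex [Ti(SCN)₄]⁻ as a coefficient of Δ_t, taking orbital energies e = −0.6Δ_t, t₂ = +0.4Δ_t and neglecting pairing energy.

Each SCN⁻ contributes -1; 4 × (-1) = -4. With overall charge -1, Ti is in the +3 oxidation state.
Ti sits in group 4; removing 3 electrons leaves Ti³⁺ with 4 − 3 = 1 d electrons.
Tetrahedral splitting is small, so the complex is high-spin.
Configuration: e¹ t₂⁰.
CFSE = 1(-0.6Δ_t) + 0(0.4Δ_t) = -0.6Δ_t + 0.0Δ_t = -0.6Δ_t.

-0.6 Δ_t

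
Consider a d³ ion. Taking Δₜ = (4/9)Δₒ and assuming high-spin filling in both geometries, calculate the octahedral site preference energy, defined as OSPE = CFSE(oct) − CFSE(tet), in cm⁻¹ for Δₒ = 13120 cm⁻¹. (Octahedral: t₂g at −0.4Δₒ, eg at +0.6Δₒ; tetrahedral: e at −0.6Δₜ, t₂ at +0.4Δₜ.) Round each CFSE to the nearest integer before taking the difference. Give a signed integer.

Octahedral (high-spin): t₂g³ eg⁰, CFSE = 3(−0.4) + 0(+0.6) = -1.2Δₒ = -1.2 × 13120 = -15744 cm⁻¹.
In a tetrahedral site the filling is e² t₂¹: CFSE(tet) = -0.8Δₜ = -0.8 × (4/9)(13120) = -4665 cm⁻¹.
OSPE = -15744 − (-4665) = -11079 cm⁻¹.

-11079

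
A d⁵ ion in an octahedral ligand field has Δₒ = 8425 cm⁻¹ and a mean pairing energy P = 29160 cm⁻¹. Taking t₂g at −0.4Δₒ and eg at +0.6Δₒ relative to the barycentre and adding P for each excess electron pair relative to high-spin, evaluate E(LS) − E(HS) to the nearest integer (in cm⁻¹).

In the high-spin limit (t₂g³ eg²) the orbital term is 0.0Δₒ = 0 cm⁻¹, with no excess pairing.
Low-spin t₂g⁵ eg⁰ gives -2.0Δₒ = -16850 cm⁻¹, but forming 2 extra pairs costs 2P = 58320 cm⁻¹, so E(LS) = -16850 + 58320 = 41470 cm⁻¹.
E(LS) − E(HS) = 41470 − (0) = 41470 cm⁻¹.

41470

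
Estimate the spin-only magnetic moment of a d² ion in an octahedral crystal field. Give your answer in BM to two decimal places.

2.83 BM

For octahedral d² the high- and low-spin configurations coincide.
Configuration: t2g^2 e_g^0 → 2 unpaired electrons.
μ(spin-only) = √[2(2+2)] = √8 ≈ 2.83 BM.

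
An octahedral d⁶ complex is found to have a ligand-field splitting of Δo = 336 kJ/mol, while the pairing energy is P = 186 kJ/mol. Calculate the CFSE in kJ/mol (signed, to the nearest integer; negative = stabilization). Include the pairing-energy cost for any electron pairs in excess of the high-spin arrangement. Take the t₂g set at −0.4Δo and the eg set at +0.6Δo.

With Δo > P the complex is low-spin.
Configuration: t₂g⁶ eg⁰.
Orbital CFSE = -2.4Δo = -2.4 × 336 = -806 kJ/mol.
Excess pairs vs high-spin: 3 − 1 = 2; pairing cost = +372 kJ/mol.
Net CFSE = -806 + 372 = -434 kJ/mol.

-434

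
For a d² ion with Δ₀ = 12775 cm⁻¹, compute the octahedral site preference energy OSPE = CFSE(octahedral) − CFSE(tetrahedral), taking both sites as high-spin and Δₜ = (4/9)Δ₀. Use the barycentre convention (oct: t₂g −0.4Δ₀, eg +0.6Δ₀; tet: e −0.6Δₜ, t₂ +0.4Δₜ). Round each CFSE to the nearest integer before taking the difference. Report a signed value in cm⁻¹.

-3407

Octahedral (high-spin): t2g^2 e_g^0, CFSE = 2(−0.4) + 0(+0.6) = -0.8Δ₀ = -0.8 × 12775 = -10220 cm⁻¹.
In a tetrahedral site the filling is e^2 t2^0: CFSE(tet) = -1.2Δₜ = -1.2 × (4/9)(12775) = -6813 cm⁻¹.
OSPE = -10220 − (-6813) = -3407 cm⁻¹.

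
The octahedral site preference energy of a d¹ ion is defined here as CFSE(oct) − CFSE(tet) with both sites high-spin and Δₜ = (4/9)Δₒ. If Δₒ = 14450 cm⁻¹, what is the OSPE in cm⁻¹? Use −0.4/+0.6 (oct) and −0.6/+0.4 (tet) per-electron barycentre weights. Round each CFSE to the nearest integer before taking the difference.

-1927

Octahedral high-spin t2g^1 e_g^0: CFSE = -0.4 × 14450 = -5780 cm⁻¹.
Tetrahedral: e^1 t2^0, CFSE = 1(−0.6) + 0(+0.4) = -0.6Δₜ = -0.6 × (4/9) × 14450 = -3853 cm⁻¹.
Subtracting, OSPE = -5780 − (-3853) = -1927 cm⁻¹.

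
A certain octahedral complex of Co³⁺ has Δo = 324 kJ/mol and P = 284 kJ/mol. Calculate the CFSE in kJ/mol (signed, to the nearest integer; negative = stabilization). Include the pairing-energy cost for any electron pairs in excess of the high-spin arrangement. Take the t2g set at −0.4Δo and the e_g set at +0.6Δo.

-210

Co is in group 9, so Co³⁺ is d⁶ (9 − 3 = 6).
Since Δo = 324 kJ/mol > P = 284 kJ/mol, the complex adopts the low-spin configuration.
Configuration: t2g^6 e_g^0.
Orbital CFSE = -2.4Δo = -2.4 × 324 = -778 kJ/mol.
Excess pairs vs high-spin: 3 − 1 = 2; pairing cost = +568 kJ/mol.
Net CFSE = -778 + 568 = -210 kJ/mol.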